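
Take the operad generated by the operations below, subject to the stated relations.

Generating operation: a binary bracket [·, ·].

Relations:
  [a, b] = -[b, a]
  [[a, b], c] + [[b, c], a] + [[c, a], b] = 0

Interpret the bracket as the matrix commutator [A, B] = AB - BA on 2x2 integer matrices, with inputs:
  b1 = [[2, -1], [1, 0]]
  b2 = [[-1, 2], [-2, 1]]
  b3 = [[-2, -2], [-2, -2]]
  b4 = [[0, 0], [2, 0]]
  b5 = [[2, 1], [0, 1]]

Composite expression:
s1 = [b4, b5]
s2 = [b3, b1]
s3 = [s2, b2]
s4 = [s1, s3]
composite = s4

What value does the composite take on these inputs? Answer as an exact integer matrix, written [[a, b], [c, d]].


[[16, 32], [-32, -16]]


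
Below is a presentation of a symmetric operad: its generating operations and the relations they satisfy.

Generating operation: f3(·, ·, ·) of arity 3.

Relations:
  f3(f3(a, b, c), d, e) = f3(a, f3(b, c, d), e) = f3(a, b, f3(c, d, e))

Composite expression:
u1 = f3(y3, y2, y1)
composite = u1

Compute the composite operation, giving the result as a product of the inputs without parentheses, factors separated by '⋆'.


y3 ⋆ y2 ⋆ y1


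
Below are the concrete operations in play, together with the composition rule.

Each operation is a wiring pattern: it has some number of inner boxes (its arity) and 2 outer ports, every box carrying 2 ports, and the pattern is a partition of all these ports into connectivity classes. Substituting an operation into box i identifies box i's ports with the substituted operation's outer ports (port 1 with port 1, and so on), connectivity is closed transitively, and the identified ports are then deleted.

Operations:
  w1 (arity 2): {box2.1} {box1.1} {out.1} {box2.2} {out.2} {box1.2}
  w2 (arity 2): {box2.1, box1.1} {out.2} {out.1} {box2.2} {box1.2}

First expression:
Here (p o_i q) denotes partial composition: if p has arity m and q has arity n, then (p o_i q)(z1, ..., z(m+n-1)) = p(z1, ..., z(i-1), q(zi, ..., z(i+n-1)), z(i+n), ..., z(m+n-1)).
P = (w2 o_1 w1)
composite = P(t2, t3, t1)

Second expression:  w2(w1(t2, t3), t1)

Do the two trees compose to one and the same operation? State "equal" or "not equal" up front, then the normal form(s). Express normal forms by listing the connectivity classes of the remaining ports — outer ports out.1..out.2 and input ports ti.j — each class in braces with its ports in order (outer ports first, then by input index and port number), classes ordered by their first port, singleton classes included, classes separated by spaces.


equal: each reduces to {out.1} {out.2} {t1.1} {t1.2} {t2.1} {t2.2} {t3.1} {t3.2}

The first expression, normalized: {out.1} {out.2} {t1.1} {t1.2} {t2.1} {t2.2} {t3.1} {t3.2}
The second expression, normalized: {out.1} {out.2} {t1.1} {t1.2} {t2.1} {t2.2} {t3.1} {t3.2}
The normal forms match — equal.


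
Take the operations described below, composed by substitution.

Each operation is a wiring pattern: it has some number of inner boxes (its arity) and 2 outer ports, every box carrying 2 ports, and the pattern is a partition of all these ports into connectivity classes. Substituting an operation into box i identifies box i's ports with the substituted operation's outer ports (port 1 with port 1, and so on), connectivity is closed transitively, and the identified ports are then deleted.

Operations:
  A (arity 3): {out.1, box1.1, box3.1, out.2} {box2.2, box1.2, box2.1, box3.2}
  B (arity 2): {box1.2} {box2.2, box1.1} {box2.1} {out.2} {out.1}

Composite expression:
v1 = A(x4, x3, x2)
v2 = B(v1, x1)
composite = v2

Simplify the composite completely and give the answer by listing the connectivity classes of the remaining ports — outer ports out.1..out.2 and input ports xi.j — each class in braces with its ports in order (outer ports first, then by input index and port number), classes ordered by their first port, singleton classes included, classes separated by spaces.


{out.1} {out.2} {x1.1} {x1.2, x2.1, x4.1} {x2.2, x3.1, x3.2, x4.2}

Reachability decides: close wires over B-identified ports.
the subtree at A composes to {out.1, out.2, x2.1, x4.1} {x2.2, x3.1, x3.2, x4.2} on (x4, x3, x2); out.j = own outer ports
the subtree at B composes to {out.1} {out.2} {x1.1} {x1.2, x2.1, x4.1} {x2.2, x3.1, x3.2, x4.2} on (x4, x3, x2, x1); out.j = own outer ports


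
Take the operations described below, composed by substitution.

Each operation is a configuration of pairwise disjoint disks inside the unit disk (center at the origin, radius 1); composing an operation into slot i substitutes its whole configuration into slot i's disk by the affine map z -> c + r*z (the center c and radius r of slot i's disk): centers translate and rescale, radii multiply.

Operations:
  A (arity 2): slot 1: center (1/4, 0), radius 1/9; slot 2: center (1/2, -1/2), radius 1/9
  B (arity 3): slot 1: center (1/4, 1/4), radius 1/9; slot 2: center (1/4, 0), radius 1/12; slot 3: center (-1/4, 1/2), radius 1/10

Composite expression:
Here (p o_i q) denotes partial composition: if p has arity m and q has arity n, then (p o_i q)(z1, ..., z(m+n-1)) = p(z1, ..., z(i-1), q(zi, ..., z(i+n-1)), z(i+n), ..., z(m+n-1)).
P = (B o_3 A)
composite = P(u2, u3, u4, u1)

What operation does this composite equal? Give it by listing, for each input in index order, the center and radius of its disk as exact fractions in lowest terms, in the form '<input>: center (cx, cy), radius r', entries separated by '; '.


u1: center (-1/5, 9/20), radius 1/90; u2: center (1/4, 1/4), radius 1/9; u3: center (1/4, 0), radius 1/12; u4: center (-9/40, 1/2), radius 1/90

Nesting under B composes maps z -> c + r*z down each u-path.
input u2: composing its 1 substitution step yields center (1/4, 1/4), radius 1/9
input u3: composing its 1 substitution step yields center (1/4, 0), radius 1/12
input u4: composing its 2 substitution steps yields center (-9/40, 1/2), radius 1/90
input u1: composing its 2 substitution steps yields center (-1/5, 9/20), radius 1/90


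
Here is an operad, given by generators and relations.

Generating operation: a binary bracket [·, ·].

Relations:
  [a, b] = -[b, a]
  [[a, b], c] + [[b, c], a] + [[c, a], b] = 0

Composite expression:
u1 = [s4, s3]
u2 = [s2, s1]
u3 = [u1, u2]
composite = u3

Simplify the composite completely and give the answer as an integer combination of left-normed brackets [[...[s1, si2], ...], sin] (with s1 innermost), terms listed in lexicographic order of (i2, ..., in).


-[[[s1, s2], s3], s4] + [[[s1, s2], s4], s3]


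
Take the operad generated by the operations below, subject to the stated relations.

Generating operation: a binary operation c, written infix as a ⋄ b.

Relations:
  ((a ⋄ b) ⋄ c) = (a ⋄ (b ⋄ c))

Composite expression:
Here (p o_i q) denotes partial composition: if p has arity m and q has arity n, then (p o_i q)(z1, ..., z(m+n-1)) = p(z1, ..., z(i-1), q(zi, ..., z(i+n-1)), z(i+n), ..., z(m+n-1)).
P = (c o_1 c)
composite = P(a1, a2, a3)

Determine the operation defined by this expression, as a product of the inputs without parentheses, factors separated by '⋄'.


The c-tree's shape is irrelevant; the a-reading-order decides.
(a1 ⋄ a2) flattens to a1 ⋄ a2
((a1 ⋄ a2) ⋄ a3) flattens to a1 ⋄ a2 ⋄ a3

a1 ⋄ a2 ⋄ a3


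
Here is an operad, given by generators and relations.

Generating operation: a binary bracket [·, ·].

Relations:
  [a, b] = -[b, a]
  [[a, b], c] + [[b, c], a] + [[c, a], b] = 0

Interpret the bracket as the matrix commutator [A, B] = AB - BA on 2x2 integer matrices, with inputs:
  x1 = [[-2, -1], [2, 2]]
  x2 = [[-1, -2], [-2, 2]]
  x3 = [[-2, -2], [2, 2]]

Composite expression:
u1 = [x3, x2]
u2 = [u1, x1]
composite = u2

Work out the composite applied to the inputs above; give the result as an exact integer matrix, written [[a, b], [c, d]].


[[-10, -8], [24, 10]]

[x3, x2] = [[8, 2], [-14, -8]]
[[x3, x2], x1] = [[-10, -8], [24, 10]]


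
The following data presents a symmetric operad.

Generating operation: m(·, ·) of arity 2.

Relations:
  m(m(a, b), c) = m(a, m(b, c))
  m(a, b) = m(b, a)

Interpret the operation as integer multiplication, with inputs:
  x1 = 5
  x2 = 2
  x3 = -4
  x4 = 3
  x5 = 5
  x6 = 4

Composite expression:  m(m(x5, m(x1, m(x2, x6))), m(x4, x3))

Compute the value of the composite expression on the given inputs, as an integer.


-2400

m(x2, x6) = 8
m(x1, m(x2, x6)) = 40
m(x5, m(x1, m(x2, x6))) = 200
m(x4, x3) = -12
m(m(x5, m(x1, m(x2, x6))), m(x4, x3)) = -2400


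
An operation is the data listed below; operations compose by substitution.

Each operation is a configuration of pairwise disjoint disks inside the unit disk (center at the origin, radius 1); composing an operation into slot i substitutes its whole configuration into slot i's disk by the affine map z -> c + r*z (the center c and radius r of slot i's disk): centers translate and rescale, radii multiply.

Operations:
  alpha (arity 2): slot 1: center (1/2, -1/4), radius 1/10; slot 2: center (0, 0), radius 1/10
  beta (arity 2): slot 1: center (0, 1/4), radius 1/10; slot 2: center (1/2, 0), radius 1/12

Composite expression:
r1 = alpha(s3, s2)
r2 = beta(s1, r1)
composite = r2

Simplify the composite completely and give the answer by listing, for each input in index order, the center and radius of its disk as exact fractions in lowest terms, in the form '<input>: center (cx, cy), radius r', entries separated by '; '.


s1: center (0, 1/4), radius 1/10; s2: center (1/2, 0), radius 1/120; s3: center (13/24, -1/48), radius 1/120


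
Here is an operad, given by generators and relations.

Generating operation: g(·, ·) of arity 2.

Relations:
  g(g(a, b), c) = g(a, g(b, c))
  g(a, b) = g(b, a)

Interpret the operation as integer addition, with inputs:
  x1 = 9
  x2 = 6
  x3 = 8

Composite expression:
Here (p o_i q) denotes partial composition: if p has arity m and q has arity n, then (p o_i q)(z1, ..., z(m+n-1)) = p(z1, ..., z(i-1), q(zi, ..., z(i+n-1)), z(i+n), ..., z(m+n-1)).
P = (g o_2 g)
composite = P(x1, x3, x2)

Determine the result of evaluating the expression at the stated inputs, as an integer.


23

g(x3, x2) = 14
g(x1, g(x3, x2)) = 23


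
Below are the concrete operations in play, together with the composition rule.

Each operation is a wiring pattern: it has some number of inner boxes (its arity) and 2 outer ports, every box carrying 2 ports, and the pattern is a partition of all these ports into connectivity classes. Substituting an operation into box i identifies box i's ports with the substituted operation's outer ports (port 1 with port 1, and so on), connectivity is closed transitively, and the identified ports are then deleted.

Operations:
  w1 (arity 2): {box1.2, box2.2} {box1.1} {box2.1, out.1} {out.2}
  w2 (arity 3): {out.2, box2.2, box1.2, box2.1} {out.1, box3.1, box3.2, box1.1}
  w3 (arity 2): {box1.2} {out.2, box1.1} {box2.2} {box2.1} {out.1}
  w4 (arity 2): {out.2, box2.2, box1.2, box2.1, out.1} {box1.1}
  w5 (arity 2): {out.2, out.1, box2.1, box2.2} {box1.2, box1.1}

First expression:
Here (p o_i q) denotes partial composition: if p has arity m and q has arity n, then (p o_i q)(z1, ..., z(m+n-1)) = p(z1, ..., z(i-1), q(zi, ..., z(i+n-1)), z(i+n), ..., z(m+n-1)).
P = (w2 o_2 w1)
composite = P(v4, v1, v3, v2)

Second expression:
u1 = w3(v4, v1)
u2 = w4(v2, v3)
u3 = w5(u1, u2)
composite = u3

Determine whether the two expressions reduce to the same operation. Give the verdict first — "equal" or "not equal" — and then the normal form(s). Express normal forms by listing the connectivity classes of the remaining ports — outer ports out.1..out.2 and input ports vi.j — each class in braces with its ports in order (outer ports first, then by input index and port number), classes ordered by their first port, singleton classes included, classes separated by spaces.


not equal: they reduce to {out.1, v2.1, v2.2, v4.1} {out.2, v3.1, v4.2} {v1.1} {v1.2, v3.2} and {out.1, out.2, v2.2, v3.1, v3.2} {v1.1} {v1.2} {v2.1} {v4.1} {v4.2}

The first expression reduces to {out.1, v2.1, v2.2, v4.1} {out.2, v3.1, v4.2} {v1.1} {v1.2, v3.2}
The second expression reduces to {out.1, out.2, v2.2, v3.1, v3.2} {v1.1} {v1.2} {v2.1} {v4.1} {v4.2}
They disagree, so not equal.


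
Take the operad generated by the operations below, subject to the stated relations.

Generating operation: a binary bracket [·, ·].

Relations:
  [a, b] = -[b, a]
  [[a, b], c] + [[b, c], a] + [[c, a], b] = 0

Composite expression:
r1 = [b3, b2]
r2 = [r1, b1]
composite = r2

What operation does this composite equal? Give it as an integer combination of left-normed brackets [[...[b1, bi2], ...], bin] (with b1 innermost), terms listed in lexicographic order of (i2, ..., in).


Skip Jacobi rewriting: expand, keep b1-initial words, read off terms.
Composite bracket: [[b3, b2], b1]
The bracket unfolds into 4 signed words via [a, b] = ab - ba (2^2 = 4).
Coefficients come from the b1-initial words:
  word b1b2b3 has sign +1, contributing +[[b1, b2], b3]
  word b1b3b2 has sign -1, contributing -[[b1, b3], b2]

[[b1, b2], b3] - [[b1, b3], b2]


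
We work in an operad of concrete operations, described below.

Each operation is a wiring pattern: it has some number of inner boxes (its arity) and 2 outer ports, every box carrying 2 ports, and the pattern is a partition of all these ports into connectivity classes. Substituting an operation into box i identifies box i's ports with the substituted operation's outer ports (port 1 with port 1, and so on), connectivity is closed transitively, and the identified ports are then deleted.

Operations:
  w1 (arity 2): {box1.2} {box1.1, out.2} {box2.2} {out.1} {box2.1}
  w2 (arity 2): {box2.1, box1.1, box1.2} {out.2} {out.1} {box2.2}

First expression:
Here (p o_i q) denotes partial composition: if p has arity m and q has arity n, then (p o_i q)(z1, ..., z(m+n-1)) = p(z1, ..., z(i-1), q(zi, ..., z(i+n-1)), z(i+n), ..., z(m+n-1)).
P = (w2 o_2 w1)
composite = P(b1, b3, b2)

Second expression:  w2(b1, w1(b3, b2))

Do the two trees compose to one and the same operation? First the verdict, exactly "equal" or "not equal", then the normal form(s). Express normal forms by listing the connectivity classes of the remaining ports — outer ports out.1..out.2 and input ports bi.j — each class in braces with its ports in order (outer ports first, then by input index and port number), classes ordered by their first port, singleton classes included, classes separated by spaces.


The first expression reduces to {out.1} {out.2} {b1.1, b1.2} {b2.1} {b2.2} {b3.1} {b3.2}
The second expression reduces to {out.1} {out.2} {b1.1, b1.2} {b2.1} {b2.2} {b3.1} {b3.2}
Identical normal forms: equal.

equal; both compose to {out.1} {out.2} {b1.1, b1.2} {b2.1} {b2.2} {b3.1} {b3.2}


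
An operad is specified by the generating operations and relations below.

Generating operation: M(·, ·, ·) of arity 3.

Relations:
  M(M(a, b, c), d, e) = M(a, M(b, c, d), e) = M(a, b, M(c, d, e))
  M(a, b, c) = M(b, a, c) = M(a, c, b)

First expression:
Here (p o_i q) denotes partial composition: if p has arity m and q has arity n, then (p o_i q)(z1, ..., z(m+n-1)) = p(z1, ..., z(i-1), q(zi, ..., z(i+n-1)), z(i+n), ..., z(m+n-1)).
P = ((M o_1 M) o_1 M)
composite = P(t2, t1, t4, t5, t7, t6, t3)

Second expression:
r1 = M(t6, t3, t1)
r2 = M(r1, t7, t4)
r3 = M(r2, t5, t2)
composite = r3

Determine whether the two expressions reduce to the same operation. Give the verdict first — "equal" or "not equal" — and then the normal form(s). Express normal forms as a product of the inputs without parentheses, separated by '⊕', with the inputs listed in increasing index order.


equal: each reduces to t1 ⊕ t2 ⊕ t3 ⊕ t4 ⊕ t5 ⊕ t6 ⊕ t7

The first expression, normalized: t1 ⊕ t2 ⊕ t3 ⊕ t4 ⊕ t5 ⊕ t6 ⊕ t7
The second expression, normalized: t1 ⊕ t2 ⊕ t3 ⊕ t4 ⊕ t5 ⊕ t6 ⊕ t7
Identical normal forms: equal.


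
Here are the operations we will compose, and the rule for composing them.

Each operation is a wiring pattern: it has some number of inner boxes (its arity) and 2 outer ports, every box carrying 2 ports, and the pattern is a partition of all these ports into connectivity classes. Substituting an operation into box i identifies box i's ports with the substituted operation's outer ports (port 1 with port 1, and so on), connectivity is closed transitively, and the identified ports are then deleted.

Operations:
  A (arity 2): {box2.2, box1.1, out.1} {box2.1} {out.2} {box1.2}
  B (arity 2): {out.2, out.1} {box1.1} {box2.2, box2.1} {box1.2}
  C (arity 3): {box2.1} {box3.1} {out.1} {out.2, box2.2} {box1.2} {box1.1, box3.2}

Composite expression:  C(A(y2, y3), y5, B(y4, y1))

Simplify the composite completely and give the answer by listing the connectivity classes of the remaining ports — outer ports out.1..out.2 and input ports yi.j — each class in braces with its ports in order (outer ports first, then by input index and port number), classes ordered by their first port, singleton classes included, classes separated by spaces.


{out.1} {out.2, y5.2} {y1.1, y1.2} {y2.1, y3.2} {y2.2} {y3.1} {y4.1} {y4.2} {y5.1}


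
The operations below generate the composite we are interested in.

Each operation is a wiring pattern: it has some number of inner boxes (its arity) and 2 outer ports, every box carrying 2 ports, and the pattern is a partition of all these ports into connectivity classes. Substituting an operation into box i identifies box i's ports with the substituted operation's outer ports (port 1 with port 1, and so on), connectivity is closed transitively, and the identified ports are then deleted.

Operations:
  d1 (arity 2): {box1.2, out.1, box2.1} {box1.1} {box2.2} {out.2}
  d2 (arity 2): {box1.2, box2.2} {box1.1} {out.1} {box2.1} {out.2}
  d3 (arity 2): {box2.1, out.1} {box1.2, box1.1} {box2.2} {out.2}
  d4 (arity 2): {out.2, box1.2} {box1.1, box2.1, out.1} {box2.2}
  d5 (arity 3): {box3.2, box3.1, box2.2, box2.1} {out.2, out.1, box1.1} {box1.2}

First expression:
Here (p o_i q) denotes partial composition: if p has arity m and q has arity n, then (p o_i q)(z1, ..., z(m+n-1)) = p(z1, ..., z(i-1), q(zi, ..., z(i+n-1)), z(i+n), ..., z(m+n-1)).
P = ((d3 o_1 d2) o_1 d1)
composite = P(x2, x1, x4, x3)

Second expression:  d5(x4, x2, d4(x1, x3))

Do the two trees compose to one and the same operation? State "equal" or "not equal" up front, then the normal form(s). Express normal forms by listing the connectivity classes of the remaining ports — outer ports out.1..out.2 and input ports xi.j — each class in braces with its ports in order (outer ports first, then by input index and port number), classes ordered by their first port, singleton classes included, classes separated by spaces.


The first expression reduces to {out.1, x3.1} {out.2} {x1.1, x2.2} {x1.2} {x2.1} {x3.2} {x4.1} {x4.2}
The second expression reduces to {out.1, out.2, x4.1} {x1.1, x1.2, x2.1, x2.2, x3.1} {x3.2} {x4.2}
They disagree, so not equal.

not equal; first: {out.1, x3.1} {out.2} {x1.1, x2.2} {x1.2} {x2.1} {x3.2} {x4.1} {x4.2}; second: {out.1, out.2, x4.1} {x1.1, x1.2, x2.1, x2.2, x3.1} {x3.2} {x4.2}


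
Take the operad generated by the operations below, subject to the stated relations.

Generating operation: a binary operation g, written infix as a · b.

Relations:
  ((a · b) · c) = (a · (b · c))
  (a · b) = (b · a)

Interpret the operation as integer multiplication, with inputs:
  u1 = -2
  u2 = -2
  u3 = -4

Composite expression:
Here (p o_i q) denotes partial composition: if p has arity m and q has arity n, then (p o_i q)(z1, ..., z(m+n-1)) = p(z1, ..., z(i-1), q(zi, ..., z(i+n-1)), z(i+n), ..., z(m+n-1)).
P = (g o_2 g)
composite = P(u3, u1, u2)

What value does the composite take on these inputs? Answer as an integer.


-16


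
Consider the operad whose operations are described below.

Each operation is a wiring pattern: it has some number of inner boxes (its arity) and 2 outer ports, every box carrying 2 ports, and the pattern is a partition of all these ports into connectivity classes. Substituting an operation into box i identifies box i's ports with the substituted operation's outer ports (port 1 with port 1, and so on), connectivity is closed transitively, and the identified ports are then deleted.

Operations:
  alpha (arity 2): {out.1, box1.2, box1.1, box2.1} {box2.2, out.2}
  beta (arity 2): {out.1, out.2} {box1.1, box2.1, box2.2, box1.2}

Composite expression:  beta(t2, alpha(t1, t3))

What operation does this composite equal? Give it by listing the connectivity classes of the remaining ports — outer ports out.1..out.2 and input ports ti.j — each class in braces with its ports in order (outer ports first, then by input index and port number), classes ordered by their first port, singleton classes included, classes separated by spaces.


{out.1, out.2} {t1.1, t1.2, t2.1, t2.2, t3.1, t3.2}

Two ports join when wires chain via beta-identified ports.
through alpha, on inputs (t1, t3): {out.1, t1.1, t1.2, t3.1} {out.2, t3.2} (out.j = stage outer ports)
through beta, on inputs (t2, t1, t3): {out.1, out.2} {t1.1, t1.2, t2.1, t2.2, t3.1, t3.2} (out.j = stage outer ports)


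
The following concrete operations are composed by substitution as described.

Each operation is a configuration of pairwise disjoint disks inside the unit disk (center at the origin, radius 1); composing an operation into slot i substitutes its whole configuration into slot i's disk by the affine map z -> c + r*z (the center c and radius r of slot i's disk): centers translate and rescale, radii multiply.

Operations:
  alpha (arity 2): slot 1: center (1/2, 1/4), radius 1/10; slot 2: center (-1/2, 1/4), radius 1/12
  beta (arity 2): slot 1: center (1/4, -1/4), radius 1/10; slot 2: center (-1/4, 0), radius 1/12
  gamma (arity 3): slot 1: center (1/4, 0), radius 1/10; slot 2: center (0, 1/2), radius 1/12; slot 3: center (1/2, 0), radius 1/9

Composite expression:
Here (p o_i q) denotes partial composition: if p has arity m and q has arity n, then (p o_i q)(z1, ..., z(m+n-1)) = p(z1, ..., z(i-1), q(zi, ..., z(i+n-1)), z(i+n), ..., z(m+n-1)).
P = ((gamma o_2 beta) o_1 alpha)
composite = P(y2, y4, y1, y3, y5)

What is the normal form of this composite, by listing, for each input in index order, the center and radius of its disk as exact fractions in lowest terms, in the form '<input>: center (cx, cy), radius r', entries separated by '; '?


y1: center (1/48, 23/48), radius 1/120; y2: center (3/10, 1/40), radius 1/100; y3: center (-1/48, 1/2), radius 1/144; y4: center (1/5, 1/40), radius 1/120; y5: center (1/2, 0), radius 1/9

Nesting under gamma composes maps z -> c + r*z down each y-path.
for y2, the 2-step affine chain lands on center (3/10, 1/40), radius 1/100
for y4, the 2-step affine chain lands on center (1/5, 1/40), radius 1/120
for y1, the 2-step affine chain lands on center (1/48, 23/48), radius 1/120
for y3, the 2-step affine chain lands on center (-1/48, 1/2), radius 1/144
for y5, the 1-step affine chain lands on center (1/2, 0), radius 1/9


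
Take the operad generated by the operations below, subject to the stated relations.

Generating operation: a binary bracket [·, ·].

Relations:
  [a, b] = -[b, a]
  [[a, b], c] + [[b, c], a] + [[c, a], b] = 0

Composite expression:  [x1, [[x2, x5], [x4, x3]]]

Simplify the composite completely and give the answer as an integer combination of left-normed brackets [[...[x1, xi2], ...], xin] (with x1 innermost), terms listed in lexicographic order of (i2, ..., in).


-[[[[x1, x2], x5], x3], x4] + [[[[x1, x2], x5], x4], x3] + [[[[x1, x3], x4], x2], x5] - [[[[x1, x3], x4], x5], x2] - [[[[x1, x4], x3], x2], x5] + [[[[x1, x4], x3], x5], x2] + [[[[x1, x5], x2], x3], x4] - [[[[x1, x5], x2], x4], x3]

Skip Jacobi rewriting: expand, keep x1-initial words, read off terms.
Composite bracket: [x1, [[x2, x5], [x4, x3]]]
Full expansion: 16 signed words from ab - ba (2^4 = 16).
Keep just the words that open with x1:
  word x1x2x5x3x4 has sign -1, contributing -[[[[x1, x2], x5], x3], x4]
  word x1x2x5x4x3 has sign +1, contributing +[[[[x1, x2], x5], x4], x3]
  word x1x3x4x2x5 has sign +1, contributing +[[[[x1, x3], x4], x2], x5]
  word x1x3x4x5x2 has sign -1, contributing -[[[[x1, x3], x4], x5], x2]
  word x1x4x3x2x5 has sign -1, contributing -[[[[x1, x4], x3], x2], x5]
  word x1x4x3x5x2 has sign +1, contributing +[[[[x1, x4], x3], x5], x2]
  word x1x5x2x3x4 has sign +1, contributing +[[[[x1, x5], x2], x3], x4]
  word x1x5x2x4x3 has sign -1, contributing -[[[[x1, x5], x2], x4], x3]


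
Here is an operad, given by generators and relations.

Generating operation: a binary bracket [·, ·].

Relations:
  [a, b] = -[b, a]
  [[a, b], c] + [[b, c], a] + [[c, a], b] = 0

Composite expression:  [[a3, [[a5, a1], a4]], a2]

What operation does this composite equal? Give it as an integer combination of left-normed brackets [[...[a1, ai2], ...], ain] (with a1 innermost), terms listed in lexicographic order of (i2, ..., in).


[[[[a1, a5], a4], a3], a2]

Skip Jacobi rewriting: expand, keep a1-initial words, read off terms.
Composite bracket: [[a3, [[a5, a1], a4]], a2]
Under [a, b] = ab - ba we get 16 signed associative words (2^4 = 16).
The a1-initial words carry the normal form:
  sign of a1a5a4a3a2 is +1, so it contributes +[[[[a1, a5], a4], a3], a2]


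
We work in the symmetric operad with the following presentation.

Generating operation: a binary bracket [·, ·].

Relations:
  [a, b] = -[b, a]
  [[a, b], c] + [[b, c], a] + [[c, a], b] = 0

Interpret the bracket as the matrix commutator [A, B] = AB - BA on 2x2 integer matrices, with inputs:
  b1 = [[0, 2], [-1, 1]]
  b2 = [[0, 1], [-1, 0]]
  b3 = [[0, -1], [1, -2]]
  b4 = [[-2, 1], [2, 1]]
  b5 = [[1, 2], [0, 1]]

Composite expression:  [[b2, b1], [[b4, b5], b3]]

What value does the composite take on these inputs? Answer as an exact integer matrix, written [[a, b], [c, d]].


[[-12, 52], [-28, 12]]

[b2, b1] = [[1, 1], [1, -1]]
[b4, b5] = [[-4, -6], [0, 4]]
[[b4, b5], b3] = [[-6, 20], [8, 6]]
[[b2, b1], [[b4, b5], b3]] = [[-12, 52], [-28, 12]]


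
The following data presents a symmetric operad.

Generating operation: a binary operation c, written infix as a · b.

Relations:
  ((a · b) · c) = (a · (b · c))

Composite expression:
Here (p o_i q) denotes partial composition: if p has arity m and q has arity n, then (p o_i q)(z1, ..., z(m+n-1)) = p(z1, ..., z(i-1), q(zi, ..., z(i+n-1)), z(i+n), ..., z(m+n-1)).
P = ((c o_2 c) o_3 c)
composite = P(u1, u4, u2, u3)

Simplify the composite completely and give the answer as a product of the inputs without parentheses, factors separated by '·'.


u1 · u4 · u2 · u3

The c-tree's shape is irrelevant; the u-reading-order decides.
(u2 · u3) collapses to u2 · u3
(u4 · (u2 · u3)) collapses to u4 · u2 · u3
(u1 · (u4 · (u2 · u3))) collapses to u1 · u4 · u2 · u3


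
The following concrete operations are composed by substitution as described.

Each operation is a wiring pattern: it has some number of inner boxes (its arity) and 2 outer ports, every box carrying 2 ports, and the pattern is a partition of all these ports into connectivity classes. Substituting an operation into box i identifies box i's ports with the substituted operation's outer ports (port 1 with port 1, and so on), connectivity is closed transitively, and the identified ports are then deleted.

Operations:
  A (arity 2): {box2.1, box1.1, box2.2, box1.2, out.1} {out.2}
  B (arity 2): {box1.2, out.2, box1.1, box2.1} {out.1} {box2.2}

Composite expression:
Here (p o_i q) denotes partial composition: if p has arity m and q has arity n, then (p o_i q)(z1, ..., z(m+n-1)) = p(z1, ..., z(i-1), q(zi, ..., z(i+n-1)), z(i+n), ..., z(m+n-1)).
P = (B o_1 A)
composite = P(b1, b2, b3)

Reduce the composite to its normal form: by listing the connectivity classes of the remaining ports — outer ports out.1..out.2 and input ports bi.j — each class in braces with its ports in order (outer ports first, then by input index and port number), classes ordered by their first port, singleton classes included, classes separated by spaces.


{out.1} {out.2, b1.1, b1.2, b2.1, b2.2, b3.1} {b3.2}

Reachability decides: close wires over B-identified ports.
the subtree at A composes to {out.1, b1.1, b1.2, b2.1, b2.2} {out.2} on (b1, b2); out.j = own outer ports
the subtree at B composes to {out.1} {out.2, b1.1, b1.2, b2.1, b2.2, b3.1} {b3.2} on (b1, b2, b3); out.j = own outer ports


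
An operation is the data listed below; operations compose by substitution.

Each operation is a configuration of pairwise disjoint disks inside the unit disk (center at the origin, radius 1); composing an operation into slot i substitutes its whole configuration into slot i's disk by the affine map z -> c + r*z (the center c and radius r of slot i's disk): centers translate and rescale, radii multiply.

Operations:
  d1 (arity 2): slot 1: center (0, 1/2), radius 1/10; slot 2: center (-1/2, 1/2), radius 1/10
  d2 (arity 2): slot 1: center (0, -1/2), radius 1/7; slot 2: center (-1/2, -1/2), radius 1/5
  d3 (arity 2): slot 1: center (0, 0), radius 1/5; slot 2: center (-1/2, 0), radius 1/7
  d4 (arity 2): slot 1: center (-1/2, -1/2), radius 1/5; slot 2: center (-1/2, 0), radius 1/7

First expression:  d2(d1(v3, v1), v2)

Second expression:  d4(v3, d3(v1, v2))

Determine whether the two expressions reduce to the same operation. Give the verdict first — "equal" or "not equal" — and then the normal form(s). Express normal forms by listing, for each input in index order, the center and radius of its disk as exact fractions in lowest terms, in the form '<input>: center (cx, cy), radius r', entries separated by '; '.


Normal form of the first expression: v1: center (-1/14, -3/7), radius 1/70; v2: center (-1/2, -1/2), radius 1/5; v3: center (0, -3/7), radius 1/70
Normal form of the second expression: v1: center (-1/2, 0), radius 1/35; v2: center (-4/7, 0), radius 1/49; v3: center (-1/2, -1/2), radius 1/5
They disagree, so not equal.

not equal; first: v1: center (-1/14, -3/7), radius 1/70; v2: center (-1/2, -1/2), radius 1/5; v3: center (0, -3/7), radius 1/70; second: v1: center (-1/2, 0), radius 1/35; v2: center (-4/7, 0), radius 1/49; v3: center (-1/2, -1/2), radius 1/5


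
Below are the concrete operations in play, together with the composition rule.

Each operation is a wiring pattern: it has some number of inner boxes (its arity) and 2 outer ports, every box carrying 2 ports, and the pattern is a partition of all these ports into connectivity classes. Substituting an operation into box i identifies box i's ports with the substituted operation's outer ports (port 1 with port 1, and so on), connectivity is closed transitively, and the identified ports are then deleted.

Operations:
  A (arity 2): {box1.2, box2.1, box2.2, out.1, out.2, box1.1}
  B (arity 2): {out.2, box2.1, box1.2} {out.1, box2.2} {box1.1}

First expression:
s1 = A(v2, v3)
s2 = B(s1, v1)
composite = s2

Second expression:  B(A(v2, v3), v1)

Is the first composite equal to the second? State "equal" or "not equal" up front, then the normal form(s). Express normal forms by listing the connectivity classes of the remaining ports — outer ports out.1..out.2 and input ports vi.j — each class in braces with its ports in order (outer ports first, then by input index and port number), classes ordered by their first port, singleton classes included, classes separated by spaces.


The first expression, normalized: {out.1, v1.2} {out.2, v1.1, v2.1, v2.2, v3.1, v3.2}
The second expression, normalized: {out.1, v1.2} {out.2, v1.1, v2.1, v2.2, v3.1, v3.2}
The normal forms match — equal.

equal: each reduces to {out.1, v1.2} {out.2, v1.1, v2.1, v2.2, v3.1, v3.2}


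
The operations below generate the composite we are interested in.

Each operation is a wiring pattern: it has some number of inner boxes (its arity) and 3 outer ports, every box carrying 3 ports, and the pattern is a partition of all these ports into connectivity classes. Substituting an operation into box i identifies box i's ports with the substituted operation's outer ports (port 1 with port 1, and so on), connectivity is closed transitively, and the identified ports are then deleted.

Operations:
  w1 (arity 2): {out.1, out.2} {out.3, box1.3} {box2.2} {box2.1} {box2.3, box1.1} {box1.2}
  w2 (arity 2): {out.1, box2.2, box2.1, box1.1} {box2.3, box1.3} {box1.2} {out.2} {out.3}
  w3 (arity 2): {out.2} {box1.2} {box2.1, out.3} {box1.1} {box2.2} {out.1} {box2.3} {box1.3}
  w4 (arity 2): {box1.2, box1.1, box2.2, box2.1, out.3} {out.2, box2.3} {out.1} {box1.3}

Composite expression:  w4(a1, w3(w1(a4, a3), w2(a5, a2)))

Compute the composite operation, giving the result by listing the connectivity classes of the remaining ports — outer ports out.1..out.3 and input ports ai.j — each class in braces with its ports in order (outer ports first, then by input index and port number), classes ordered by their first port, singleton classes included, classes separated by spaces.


{out.1} {out.2, a2.1, a2.2, a5.1} {out.3, a1.1, a1.2} {a1.3} {a2.3, a5.3} {a3.1} {a3.2} {a3.3, a4.1} {a4.2} {a4.3} {a5.2}

Reachability decides: close wires over w4-identified ports.
stage w1: inputs (a4, a3), connectivity {out.1, out.2} {out.3, a4.3} {a3.1} {a3.2} {a3.3, a4.1} {a4.2}, out.j its boundary
stage w2: inputs (a5, a2), connectivity {out.1, a2.1, a2.2, a5.1} {out.2} {out.3} {a2.3, a5.3} {a5.2}, out.j its boundary
stage w3: inputs (a4, a3, a5, a2), connectivity {out.1} {out.2} {out.3, a2.1, a2.2, a5.1} {a2.3, a5.3} {a3.1} {a3.2} {a3.3, a4.1} {a4.2} {a4.3} {a5.2}, out.j its boundary
stage w4: inputs (a1, a4, a3, a5, a2), connectivity {out.1} {out.2, a2.1, a2.2, a5.1} {out.3, a1.1, a1.2} {a1.3} {a2.3, a5.3} {a3.1} {a3.2} {a3.3, a4.1} {a4.2} {a4.3} {a5.2}, out.j its boundary


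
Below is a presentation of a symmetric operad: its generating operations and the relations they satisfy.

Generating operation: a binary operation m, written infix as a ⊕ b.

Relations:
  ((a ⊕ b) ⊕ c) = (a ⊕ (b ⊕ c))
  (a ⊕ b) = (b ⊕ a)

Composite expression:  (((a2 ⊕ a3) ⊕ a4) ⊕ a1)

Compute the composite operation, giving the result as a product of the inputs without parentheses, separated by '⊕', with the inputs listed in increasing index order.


a1 ⊕ a2 ⊕ a3 ⊕ a4

Shape and order are irrelevant to m; the a-input set decides.
(a2 ⊕ a3) unparenthesizes to a2 ⊕ a3
((a2 ⊕ a3) ⊕ a4) unparenthesizes to a2 ⊕ a3 ⊕ a4
(((a2 ⊕ a3) ⊕ a4) ⊕ a1) unparenthesizes to a2 ⊕ a3 ⊕ a4 ⊕ a1
reordering the factors by index: a1 ⊕ a2 ⊕ a3 ⊕ a4


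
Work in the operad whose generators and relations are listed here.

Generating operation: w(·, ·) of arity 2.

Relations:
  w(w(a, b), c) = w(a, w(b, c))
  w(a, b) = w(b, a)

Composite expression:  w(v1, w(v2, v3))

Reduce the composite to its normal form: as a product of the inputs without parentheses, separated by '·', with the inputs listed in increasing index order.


v1 · v2 · v3

Both nesting and order wash out for w; what remains is which v's occur.
w(v2, v3) flattens to v2 · v3
w(v1, w(v2, v3)) flattens to v1 · v2 · v3
sorting the factors by input index: v1 · v2 · v3


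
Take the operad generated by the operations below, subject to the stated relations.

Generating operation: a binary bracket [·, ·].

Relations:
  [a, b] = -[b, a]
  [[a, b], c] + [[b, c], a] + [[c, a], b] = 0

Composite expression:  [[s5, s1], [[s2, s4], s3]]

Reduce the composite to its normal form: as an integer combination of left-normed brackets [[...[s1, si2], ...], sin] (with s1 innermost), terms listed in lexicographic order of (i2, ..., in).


-[[[[s1, s5], s2], s4], s3] + [[[[s1, s5], s3], s2], s4] - [[[[s1, s5], s3], s4], s2] + [[[[s1, s5], s4], s2], s3]


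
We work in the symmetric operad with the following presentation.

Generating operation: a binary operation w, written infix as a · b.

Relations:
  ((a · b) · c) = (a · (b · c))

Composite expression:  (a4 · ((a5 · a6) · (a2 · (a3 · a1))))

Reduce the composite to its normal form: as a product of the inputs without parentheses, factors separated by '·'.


Key point: w is associative — brackets drop, the a-order remains.
(a5 · a6) reduces to a5 · a6
(a3 · a1) reduces to a3 · a1
(a2 · (a3 · a1)) reduces to a2 · a3 · a1
((a5 · a6) · (a2 · (a3 · a1))) reduces to a5 · a6 · a2 · a3 · a1
(a4 · ((a5 · a6) · (a2 · (a3 · a1)))) reduces to a4 · a5 · a6 · a2 · a3 · a1

a4 · a5 · a6 · a2 · a3 · a1


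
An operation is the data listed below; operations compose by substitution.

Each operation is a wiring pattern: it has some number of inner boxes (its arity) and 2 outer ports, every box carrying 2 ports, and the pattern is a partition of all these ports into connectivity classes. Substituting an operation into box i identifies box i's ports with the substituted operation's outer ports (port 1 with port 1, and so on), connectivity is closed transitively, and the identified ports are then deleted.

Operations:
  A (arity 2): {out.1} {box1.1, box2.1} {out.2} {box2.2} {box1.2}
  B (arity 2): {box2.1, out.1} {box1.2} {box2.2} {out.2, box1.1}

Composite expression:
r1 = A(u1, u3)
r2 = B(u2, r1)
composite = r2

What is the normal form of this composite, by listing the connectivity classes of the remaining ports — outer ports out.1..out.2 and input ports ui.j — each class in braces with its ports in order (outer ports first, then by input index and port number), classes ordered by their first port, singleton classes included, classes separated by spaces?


{out.1} {out.2, u2.1} {u1.1, u3.1} {u1.2} {u2.2} {u3.2}

Substituting into B glues patterns; closure does the rest.
through A, on inputs (u1, u3): {out.1} {out.2} {u1.1, u3.1} {u1.2} {u3.2} (out.j = stage outer ports)
through B, on inputs (u2, u1, u3): {out.1} {out.2, u2.1} {u1.1, u3.1} {u1.2} {u2.2} {u3.2} (out.j = stage outer ports)


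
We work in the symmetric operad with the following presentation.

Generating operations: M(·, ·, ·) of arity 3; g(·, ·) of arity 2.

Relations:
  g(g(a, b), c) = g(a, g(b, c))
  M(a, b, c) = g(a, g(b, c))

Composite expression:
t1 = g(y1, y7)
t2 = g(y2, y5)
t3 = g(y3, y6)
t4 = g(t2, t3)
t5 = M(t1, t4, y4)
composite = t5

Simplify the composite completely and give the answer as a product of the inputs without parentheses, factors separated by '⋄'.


Key point: M is associative — brackets drop, the y-order remains.
g(y1, y7) reduces to y1 ⋄ y7
g(y2, y5) reduces to y2 ⋄ y5
g(y3, y6) reduces to y3 ⋄ y6
g(g(y2, y5), g(y3, y6)) reduces to y2 ⋄ y5 ⋄ y3 ⋄ y6
M(g(y1, y7), g(g(y2, y5), g(y3, y6)), y4) reduces to y1 ⋄ y7 ⋄ y2 ⋄ y5 ⋄ y3 ⋄ y6 ⋄ y4

y1 ⋄ y7 ⋄ y2 ⋄ y5 ⋄ y3 ⋄ y6 ⋄ y4


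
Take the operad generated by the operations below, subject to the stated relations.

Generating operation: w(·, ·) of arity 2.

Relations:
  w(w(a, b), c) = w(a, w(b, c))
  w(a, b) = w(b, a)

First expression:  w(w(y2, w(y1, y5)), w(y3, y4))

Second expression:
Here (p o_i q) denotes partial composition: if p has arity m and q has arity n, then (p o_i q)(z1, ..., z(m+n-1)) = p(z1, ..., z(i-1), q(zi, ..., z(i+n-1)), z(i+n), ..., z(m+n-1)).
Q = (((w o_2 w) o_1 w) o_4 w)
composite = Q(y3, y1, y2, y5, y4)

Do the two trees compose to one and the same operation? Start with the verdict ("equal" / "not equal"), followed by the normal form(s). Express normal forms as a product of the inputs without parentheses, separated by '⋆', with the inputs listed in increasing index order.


equal — both sides give y1 ⋆ y2 ⋆ y3 ⋆ y4 ⋆ y5

In normal form, the first expression is y1 ⋆ y2 ⋆ y3 ⋆ y4 ⋆ y5
In normal form, the second expression is y1 ⋆ y2 ⋆ y3 ⋆ y4 ⋆ y5
Both agree, so they are equal.


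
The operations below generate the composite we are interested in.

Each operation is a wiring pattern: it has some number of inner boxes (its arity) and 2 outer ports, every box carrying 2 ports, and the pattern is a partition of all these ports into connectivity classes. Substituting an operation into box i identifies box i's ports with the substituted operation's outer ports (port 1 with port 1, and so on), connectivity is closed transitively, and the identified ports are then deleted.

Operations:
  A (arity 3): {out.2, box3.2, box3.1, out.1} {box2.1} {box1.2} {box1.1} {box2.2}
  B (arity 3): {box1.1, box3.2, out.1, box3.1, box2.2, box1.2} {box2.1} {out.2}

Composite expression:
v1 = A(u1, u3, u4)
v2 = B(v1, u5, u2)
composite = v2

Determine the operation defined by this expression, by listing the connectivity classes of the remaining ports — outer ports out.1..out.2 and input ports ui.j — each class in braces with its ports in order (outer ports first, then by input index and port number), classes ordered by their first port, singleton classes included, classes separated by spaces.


{out.1, u2.1, u2.2, u4.1, u4.2, u5.2} {out.2} {u1.1} {u1.2} {u3.1} {u3.2} {u5.1}

Reachability decides: close wires over B-identified ports.
composing A on (u1, u3, u4), with out.j its own outer ports: {out.1, out.2, u4.1, u4.2} {u1.1} {u1.2} {u3.1} {u3.2}
composing B on (u1, u3, u4, u5, u2), with out.j its own outer ports: {out.1, u2.1, u2.2, u4.1, u4.2, u5.2} {out.2} {u1.1} {u1.2} {u3.1} {u3.2} {u5.1}
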